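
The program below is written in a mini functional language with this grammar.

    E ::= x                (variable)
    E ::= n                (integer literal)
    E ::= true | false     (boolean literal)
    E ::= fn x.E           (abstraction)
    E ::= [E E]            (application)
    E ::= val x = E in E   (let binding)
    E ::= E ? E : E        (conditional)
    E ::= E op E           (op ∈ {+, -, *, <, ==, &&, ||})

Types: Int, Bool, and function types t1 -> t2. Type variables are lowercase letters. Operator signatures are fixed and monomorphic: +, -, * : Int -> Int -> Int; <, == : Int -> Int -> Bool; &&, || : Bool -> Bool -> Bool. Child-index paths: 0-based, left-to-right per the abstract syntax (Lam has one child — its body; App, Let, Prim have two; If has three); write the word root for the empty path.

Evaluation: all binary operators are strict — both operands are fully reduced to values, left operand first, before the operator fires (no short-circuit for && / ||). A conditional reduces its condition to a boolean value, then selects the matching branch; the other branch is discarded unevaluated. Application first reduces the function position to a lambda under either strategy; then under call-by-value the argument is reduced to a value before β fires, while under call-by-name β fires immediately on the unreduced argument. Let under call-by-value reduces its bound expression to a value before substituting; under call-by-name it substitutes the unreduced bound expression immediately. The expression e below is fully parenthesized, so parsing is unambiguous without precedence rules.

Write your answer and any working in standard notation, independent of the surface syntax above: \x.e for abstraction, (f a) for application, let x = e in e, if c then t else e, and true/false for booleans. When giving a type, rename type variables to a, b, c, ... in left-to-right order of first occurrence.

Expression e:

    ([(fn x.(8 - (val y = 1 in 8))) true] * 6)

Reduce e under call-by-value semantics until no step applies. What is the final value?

Answer: 0

Working:
step 0: (((\x.(8 - (let y = 1 in 8))) true) * 6)
step 1: [beta@0] ((8 - (let y = 1 in 8)) * 6)
step 2: [let@0.1] ((8 - 8) * 6)
step 3: [delta@0] (0 * 6)
step 4: [delta@root] 0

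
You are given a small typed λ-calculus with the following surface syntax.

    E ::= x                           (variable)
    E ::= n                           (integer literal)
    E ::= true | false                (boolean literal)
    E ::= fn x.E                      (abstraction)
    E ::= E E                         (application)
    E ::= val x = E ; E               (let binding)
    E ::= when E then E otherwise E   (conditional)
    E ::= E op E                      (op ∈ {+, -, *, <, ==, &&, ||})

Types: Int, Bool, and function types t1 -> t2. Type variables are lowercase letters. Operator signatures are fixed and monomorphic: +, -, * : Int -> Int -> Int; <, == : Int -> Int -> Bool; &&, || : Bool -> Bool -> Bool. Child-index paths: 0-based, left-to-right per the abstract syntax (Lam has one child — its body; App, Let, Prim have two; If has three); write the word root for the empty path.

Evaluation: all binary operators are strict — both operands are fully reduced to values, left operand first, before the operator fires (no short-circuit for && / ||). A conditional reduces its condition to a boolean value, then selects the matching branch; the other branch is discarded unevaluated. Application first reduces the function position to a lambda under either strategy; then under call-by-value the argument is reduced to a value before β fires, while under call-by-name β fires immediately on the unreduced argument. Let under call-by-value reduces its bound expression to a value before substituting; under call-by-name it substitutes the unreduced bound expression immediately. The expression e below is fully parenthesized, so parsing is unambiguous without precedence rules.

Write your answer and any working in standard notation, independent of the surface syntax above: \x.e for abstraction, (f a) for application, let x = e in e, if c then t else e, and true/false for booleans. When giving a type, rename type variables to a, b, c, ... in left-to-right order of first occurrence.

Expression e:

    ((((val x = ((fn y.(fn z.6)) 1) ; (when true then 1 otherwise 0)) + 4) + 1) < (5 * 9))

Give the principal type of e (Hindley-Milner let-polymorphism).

Answer: Bool

Derivation:
\z._ : b -> Int
\y._ : a -> b -> Int
  unify a -> b -> Int ~ Int -> c
  unify a ~ Int
  unify b -> Int ~ c
_ _ : b -> Int
let x : forall. b -> Int
  unify Bool ~ Bool
  unify Int ~ Int
  unify Int ~ Int
  unify Int ~ Int
  unify Int ~ Int
  unify Int ~ Int
  unify Int ~ Int
  unify Int ~ Int
  unify Int ~ Int
  unify Int ~ Int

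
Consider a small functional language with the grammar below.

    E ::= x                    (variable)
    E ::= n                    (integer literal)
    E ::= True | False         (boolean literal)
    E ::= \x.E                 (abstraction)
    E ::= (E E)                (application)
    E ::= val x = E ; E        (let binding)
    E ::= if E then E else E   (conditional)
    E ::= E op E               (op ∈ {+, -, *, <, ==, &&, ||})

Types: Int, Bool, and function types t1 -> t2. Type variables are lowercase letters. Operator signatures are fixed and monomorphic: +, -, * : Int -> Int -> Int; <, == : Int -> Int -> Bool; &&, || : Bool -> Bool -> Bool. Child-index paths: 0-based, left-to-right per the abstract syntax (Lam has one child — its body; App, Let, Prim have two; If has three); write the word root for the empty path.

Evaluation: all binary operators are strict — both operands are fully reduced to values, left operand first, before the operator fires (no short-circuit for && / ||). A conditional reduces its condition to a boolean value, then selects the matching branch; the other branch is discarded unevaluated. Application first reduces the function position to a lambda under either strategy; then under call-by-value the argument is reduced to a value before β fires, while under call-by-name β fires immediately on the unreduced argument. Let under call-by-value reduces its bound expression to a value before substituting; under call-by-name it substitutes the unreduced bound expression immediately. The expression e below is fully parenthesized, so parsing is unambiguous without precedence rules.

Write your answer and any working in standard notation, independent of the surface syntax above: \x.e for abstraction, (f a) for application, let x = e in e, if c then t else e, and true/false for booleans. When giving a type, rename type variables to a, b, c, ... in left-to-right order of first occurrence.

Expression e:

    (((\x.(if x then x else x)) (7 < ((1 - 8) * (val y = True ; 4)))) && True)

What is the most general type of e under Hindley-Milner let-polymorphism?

Trace:
x : a
  unify a ~ Bool
x : Bool
x : Bool
  unify Bool ~ Bool
\x._ : Bool -> Bool
  unify Int ~ Int
  unify Int ~ Int
  unify Int ~ Int
  unify Int ~ Int
let y : Bool
  unify Int ~ Int
  unify Int ~ Int
  unify Bool -> Bool ~ Bool -> b
  unify Bool ~ Bool
  unify Bool ~ b
_ _ : Bool
  unify Bool ~ Bool
  unify Bool ~ Bool

Answer: Bool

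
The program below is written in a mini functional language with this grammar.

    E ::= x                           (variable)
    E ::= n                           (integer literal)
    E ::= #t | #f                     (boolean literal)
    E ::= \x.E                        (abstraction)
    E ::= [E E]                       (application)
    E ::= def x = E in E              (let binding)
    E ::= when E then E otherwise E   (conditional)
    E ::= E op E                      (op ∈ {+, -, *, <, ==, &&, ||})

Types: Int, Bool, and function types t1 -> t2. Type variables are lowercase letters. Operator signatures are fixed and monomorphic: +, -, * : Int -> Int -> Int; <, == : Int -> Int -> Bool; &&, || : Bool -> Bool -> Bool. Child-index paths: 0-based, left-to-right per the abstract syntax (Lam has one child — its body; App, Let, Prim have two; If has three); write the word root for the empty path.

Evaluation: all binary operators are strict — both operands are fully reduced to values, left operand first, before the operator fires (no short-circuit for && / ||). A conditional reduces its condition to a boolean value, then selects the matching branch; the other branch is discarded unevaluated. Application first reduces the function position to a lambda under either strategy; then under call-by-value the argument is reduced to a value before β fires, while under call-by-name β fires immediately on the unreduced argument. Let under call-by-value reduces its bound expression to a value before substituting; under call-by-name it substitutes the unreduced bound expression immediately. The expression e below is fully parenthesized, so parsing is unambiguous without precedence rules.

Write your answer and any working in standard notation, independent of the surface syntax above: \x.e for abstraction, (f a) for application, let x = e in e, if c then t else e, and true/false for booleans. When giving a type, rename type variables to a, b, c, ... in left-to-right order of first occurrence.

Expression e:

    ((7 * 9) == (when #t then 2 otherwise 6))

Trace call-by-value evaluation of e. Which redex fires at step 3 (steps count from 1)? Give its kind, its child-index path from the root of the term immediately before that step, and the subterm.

Answer: delta at root : (63 == 2)

Working:
step 0: ((7 * 9) == (if true then 2 else 6))
step 1: [delta@0] (63 == (if true then 2 else 6))
step 2: [if@1] (63 == 2)
step 3: [delta@root] false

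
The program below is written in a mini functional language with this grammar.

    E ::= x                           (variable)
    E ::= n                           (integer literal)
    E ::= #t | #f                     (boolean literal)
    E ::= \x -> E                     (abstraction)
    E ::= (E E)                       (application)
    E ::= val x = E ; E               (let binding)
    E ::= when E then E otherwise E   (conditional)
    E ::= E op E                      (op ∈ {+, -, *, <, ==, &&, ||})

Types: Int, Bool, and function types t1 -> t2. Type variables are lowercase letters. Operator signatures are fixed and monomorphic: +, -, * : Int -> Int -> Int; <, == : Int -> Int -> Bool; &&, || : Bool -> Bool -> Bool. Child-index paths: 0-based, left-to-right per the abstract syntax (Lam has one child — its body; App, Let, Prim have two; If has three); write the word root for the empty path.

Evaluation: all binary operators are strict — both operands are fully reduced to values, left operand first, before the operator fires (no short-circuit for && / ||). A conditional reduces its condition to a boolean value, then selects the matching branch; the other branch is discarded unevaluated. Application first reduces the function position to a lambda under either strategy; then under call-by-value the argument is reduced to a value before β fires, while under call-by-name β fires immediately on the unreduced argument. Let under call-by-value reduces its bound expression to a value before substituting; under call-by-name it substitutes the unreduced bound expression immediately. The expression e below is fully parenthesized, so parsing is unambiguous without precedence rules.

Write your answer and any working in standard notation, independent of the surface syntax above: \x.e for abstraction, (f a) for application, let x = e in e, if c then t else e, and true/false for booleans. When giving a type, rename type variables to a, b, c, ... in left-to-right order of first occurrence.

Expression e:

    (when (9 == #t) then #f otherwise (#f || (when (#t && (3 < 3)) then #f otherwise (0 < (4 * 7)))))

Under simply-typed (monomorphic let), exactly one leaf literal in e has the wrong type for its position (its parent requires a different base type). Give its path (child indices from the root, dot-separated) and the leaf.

Answer: 0.1 : true

Working:
  unify Int ~ Int
  unify Bool ~ Int
  FAIL: mismatch Bool ~ Int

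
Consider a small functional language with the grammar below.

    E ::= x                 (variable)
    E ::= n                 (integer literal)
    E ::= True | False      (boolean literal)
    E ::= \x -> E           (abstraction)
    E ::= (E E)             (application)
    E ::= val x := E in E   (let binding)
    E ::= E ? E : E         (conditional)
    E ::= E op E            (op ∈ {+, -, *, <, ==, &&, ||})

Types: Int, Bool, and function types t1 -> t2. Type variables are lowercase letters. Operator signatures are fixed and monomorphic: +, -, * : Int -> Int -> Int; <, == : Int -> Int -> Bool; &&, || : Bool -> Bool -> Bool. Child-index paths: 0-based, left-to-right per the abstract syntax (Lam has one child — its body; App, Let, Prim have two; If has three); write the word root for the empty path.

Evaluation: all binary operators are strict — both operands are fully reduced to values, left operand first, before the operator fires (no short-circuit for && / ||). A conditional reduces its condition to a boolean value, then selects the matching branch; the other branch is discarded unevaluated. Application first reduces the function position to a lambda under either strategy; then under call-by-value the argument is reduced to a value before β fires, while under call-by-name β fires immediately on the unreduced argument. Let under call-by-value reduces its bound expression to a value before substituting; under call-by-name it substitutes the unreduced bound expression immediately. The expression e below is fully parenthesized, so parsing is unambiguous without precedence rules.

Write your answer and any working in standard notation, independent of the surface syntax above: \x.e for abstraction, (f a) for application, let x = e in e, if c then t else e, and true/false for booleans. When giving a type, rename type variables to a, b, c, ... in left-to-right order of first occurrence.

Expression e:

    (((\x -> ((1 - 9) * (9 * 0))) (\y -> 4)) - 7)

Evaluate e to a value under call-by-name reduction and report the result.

Answer: -7

Working:
step 0: (((\x.((1 - 9) * (9 * 0))) (\y.4)) - 7)
step 1: [beta@0] (((1 - 9) * (9 * 0)) - 7)
step 2: [delta@0.0] ((-8 * (9 * 0)) - 7)
step 3: [delta@0.1] ((-8 * 0) - 7)
step 4: [delta@0] (0 - 7)
step 5: [delta@root] -7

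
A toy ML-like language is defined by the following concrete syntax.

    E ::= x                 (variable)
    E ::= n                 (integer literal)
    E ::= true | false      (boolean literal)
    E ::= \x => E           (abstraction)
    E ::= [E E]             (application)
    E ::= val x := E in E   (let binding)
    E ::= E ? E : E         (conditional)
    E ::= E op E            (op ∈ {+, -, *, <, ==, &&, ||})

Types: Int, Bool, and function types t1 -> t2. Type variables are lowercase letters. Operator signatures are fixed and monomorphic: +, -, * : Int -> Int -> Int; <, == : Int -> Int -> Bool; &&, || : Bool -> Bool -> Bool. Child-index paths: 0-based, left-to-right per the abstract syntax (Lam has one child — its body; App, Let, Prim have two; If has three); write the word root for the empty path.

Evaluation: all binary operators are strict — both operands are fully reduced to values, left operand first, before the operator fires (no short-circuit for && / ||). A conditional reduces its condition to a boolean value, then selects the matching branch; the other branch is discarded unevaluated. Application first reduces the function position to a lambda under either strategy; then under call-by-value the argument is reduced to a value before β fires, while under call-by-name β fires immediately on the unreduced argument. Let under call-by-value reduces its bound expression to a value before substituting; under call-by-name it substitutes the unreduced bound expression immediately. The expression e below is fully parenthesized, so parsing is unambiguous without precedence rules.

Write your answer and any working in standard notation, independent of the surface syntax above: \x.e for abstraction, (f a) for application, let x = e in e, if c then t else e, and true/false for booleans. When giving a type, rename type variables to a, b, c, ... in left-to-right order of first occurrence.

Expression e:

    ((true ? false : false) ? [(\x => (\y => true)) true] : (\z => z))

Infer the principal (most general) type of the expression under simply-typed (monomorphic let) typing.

Derivation:
  unify Bool ~ Bool
  unify Bool ~ Bool
  unify Bool ~ Bool
\y._ : b -> Bool
\x._ : a -> b -> Bool
  unify a -> b -> Bool ~ Bool -> c
  unify a ~ Bool
  unify b -> Bool ~ c
_ _ : b -> Bool
z : d
\z._ : d -> d
  unify b -> Bool ~ d -> d
  unify b ~ d
  unify Bool ~ d

Answer: Bool -> Bool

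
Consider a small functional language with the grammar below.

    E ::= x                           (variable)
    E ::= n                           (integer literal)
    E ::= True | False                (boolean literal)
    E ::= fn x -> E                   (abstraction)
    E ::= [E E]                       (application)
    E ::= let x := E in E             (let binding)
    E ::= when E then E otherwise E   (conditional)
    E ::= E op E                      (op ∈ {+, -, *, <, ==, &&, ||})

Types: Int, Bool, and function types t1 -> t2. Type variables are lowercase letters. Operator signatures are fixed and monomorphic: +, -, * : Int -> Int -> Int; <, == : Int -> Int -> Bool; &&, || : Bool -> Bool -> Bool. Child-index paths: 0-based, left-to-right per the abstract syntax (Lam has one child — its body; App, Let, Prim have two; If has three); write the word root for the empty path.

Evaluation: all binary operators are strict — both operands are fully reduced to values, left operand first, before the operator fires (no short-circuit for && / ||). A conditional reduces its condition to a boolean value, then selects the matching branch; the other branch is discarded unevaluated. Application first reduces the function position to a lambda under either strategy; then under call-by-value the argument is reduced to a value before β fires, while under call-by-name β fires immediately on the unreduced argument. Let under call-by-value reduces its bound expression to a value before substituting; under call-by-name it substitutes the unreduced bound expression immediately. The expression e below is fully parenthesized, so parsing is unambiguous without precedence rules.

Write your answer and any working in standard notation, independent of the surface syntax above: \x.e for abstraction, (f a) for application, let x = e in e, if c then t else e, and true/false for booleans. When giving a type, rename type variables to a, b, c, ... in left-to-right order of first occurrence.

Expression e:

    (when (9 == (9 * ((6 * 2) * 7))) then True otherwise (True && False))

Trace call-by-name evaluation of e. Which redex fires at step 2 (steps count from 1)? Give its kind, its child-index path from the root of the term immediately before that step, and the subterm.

Answer: delta at 0.1.1 : (12 * 7)

Derivation:
step 0: (if (9 == (9 * ((6 * 2) * 7))) then true else (true && false))
step 1: [delta@0.1.1.0] (if (9 == (9 * (12 * 7))) then true else (true && false))
step 2: [delta@0.1.1] (if (9 == (9 * 84)) then true else (true && false))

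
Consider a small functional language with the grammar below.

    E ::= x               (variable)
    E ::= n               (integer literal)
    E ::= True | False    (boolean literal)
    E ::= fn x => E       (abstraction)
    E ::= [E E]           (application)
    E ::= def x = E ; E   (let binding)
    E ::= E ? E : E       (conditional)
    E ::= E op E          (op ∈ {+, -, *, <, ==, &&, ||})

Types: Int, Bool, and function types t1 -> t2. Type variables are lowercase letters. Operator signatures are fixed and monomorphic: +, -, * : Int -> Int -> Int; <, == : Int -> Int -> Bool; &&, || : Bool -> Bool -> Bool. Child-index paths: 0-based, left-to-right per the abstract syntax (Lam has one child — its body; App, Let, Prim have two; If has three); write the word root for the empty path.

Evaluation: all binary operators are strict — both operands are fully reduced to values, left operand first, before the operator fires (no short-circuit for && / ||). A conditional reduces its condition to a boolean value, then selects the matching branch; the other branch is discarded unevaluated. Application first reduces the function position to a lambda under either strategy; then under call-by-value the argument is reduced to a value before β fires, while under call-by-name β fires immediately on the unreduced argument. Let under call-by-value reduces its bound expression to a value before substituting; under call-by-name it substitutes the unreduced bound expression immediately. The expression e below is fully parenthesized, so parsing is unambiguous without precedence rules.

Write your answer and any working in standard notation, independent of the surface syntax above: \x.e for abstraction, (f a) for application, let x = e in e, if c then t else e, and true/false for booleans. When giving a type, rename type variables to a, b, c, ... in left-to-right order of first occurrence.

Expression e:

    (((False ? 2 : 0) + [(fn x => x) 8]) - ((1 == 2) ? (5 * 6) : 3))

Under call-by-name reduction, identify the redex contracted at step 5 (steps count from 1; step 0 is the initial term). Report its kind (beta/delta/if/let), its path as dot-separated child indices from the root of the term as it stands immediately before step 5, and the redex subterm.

Answer: if at 1 : (if false then (5 * 6) else 3)

Working:
step 0: (((if false then 2 else 0) + ((\x.x) 8)) - (if (1 == 2) then (5 * 6) else 3))
step 1: [if@0.0] ((0 + ((\x.x) 8)) - (if (1 == 2) then (5 * 6) else 3))
step 2: [beta@0.1] ((0 + 8) - (if (1 == 2) then (5 * 6) else 3))
step 3: [delta@0] (8 - (if (1 == 2) then (5 * 6) else 3))
step 4: [delta@1.0] (8 - (if false then (5 * 6) else 3))
step 5: [if@1] (8 - 3)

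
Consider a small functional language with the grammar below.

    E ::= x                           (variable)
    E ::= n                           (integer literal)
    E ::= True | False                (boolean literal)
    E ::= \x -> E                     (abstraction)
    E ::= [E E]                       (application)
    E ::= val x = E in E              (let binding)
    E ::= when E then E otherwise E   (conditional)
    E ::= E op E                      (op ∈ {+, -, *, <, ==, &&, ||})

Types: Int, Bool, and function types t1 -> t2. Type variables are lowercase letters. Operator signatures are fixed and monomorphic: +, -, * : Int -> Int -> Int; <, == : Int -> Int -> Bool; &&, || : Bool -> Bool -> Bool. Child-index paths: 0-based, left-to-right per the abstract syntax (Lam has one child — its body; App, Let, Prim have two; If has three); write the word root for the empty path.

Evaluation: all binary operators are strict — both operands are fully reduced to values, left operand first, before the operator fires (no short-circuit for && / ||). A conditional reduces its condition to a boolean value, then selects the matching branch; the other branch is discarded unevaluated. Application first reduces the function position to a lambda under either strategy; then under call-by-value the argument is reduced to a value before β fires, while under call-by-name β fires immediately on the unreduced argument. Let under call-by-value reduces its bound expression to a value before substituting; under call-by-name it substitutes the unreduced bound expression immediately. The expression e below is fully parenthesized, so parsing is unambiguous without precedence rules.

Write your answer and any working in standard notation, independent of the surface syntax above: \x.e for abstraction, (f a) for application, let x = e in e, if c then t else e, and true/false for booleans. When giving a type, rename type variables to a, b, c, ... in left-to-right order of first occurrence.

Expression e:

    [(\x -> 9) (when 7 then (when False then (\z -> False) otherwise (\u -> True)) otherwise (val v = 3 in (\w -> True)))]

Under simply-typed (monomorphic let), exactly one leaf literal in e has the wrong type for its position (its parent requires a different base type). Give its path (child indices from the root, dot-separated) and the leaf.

Answer: 1.0 : 7

Trace:
\x._ : a -> Int
  unify Int ~ Bool
  FAIL: mismatch Int ~ Bool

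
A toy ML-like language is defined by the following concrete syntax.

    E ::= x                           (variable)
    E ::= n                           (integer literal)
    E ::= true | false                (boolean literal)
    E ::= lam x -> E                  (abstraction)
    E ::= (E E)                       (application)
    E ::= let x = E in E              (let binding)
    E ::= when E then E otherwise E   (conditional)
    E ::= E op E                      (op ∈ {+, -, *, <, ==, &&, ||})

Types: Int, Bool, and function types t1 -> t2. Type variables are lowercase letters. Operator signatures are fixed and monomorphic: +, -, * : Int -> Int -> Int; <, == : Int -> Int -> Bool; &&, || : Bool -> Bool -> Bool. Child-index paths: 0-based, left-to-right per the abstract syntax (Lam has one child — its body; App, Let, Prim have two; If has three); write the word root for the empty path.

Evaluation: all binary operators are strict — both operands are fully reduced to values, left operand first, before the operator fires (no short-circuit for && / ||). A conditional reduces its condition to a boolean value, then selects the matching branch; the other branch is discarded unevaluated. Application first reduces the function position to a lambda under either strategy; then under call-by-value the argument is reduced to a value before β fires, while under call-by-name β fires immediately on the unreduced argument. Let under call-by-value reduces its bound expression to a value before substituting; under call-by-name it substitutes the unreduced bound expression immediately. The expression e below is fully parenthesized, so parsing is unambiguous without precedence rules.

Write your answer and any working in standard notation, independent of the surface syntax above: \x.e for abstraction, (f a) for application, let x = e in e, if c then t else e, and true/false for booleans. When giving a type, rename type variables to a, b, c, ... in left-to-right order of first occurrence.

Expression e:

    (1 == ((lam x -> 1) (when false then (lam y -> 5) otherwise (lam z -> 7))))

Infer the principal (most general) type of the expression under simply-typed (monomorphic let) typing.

Derivation:
  unify Int ~ Int
\x._ : a -> Int
  unify Bool ~ Bool
\y._ : b -> Int
\z._ : c -> Int
  unify b -> Int ~ c -> Int
  unify b ~ c
  unify Int ~ Int
  unify a -> Int ~ (c -> Int) -> d
  unify a ~ c -> Int
  unify Int ~ d
_ _ : Int
  unify Int ~ Int

Answer: Bool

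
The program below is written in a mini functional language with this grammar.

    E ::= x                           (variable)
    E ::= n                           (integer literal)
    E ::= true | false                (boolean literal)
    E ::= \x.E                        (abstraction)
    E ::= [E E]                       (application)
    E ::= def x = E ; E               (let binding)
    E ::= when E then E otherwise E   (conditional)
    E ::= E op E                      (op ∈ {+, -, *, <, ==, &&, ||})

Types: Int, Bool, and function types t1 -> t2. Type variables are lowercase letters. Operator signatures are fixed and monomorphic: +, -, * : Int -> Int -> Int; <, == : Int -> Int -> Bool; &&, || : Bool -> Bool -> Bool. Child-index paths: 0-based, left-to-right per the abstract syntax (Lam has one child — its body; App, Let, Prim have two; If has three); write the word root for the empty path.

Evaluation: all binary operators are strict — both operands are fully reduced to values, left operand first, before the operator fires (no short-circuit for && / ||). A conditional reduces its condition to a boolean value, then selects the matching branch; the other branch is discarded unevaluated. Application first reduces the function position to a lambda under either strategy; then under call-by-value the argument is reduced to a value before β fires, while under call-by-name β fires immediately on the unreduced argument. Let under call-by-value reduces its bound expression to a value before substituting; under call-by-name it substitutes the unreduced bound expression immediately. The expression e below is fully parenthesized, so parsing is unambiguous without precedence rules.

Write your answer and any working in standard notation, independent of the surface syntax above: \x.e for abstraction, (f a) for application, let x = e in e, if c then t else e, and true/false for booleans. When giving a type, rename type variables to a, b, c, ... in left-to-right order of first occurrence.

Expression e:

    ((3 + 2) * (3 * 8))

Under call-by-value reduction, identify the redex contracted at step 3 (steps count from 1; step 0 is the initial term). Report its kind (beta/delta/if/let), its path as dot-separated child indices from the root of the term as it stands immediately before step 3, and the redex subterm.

Answer: delta at root : (5 * 24)

Derivation:
step 0: ((3 + 2) * (3 * 8))
step 1: [delta@0] (5 * (3 * 8))
step 2: [delta@1] (5 * 24)
step 3: [delta@root] 120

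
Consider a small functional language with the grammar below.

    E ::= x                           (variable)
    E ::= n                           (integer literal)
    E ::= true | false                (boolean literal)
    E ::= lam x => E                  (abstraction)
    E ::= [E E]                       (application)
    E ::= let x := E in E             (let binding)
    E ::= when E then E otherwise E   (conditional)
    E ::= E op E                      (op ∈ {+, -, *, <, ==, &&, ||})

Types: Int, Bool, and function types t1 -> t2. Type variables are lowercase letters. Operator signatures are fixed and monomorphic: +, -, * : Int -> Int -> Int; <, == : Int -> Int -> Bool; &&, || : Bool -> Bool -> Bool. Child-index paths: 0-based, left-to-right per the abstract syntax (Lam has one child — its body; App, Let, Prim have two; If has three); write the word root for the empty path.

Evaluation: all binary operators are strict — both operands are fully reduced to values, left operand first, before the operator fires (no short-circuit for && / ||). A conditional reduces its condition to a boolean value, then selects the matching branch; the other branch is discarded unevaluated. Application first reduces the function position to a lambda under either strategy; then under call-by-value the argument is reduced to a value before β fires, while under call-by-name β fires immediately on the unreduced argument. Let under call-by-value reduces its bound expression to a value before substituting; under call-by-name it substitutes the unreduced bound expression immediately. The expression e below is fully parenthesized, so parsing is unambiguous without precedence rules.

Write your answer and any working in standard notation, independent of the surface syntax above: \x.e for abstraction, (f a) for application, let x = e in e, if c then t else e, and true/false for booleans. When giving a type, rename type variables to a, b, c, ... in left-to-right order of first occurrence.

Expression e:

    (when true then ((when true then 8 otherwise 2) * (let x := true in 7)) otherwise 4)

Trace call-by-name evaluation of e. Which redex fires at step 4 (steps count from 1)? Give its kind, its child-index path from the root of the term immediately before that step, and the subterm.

Answer: delta at root : (8 * 7)

Trace:
step 0: (if true then ((if true then 8 else 2) * (let x = true in 7)) else 4)
step 1: [if@root] ((if true then 8 else 2) * (let x = true in 7))
step 2: [if@0] (8 * (let x = true in 7))
step 3: [let@1] (8 * 7)
step 4: [delta@root] 56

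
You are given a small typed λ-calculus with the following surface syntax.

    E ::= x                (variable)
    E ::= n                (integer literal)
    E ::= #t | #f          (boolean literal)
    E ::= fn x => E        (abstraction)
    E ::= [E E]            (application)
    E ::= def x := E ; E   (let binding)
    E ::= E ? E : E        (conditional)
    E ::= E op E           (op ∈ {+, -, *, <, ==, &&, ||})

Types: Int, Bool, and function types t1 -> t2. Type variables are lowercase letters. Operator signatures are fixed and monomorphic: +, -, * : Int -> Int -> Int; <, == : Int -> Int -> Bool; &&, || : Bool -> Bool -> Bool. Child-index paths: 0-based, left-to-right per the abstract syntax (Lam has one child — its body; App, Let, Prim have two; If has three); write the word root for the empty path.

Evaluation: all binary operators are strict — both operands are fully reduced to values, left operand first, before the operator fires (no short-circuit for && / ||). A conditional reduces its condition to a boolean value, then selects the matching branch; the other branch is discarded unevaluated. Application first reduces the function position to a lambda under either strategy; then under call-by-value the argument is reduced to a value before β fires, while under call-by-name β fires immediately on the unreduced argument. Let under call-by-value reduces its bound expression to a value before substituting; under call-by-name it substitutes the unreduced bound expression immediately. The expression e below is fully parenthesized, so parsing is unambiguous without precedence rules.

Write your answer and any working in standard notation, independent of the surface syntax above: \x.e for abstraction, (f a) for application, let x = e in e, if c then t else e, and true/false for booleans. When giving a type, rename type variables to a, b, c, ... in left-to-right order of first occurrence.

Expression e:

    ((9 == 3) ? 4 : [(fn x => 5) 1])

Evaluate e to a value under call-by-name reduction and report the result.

Derivation:
step 0: (if (9 == 3) then 4 else ((\x.5) 1))
step 1: [delta@0] (if false then 4 else ((\x.5) 1))
step 2: [if@root] ((\x.5) 1)
step 3: [beta@root] 5

Answer: 5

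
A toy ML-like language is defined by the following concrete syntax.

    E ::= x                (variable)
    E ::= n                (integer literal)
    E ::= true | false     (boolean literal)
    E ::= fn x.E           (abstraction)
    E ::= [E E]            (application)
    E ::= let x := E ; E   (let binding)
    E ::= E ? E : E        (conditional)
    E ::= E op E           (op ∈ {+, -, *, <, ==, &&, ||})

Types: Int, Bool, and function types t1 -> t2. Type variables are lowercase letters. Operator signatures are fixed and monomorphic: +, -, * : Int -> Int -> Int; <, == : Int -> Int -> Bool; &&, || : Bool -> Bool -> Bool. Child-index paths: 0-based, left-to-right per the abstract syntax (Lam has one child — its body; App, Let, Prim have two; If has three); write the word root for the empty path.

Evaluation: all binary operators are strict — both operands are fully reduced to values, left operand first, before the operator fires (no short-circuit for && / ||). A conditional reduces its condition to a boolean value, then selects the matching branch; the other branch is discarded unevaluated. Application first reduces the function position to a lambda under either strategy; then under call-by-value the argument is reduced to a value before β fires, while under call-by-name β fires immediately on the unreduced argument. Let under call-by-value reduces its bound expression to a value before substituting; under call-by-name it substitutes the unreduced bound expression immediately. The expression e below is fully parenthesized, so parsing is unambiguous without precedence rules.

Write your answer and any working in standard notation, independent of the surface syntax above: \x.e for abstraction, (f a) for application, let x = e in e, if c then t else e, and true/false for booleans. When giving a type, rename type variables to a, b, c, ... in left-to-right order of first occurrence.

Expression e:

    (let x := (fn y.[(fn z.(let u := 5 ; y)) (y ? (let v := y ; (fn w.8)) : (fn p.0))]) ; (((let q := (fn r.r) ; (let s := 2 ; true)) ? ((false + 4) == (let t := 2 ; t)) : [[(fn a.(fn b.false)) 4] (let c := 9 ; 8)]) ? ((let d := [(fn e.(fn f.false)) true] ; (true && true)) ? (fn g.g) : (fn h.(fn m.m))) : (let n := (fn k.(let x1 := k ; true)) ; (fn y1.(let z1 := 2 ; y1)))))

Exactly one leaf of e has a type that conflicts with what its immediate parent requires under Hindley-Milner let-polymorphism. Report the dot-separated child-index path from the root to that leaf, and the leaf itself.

Working:
let u : Int
y : a
\z._ : b -> a
y : a
  unify a ~ Bool
y : Bool
let v : Bool
\w._ : c -> Int
\p._ : d -> Int
  unify c -> Int ~ d -> Int
  unify c ~ d
  unify Int ~ Int
  unify b -> Bool ~ (d -> Int) -> e
  unify b ~ d -> Int
  unify Bool ~ e
_ _ : Bool
\y._ : Bool -> Bool
let x : Bool -> Bool
r : f
\r._ : f -> f
let q : forall. f -> f
let s : Int
  unify Bool ~ Bool
  unify Bool ~ Int
  FAIL: mismatch Bool ~ Int

Answer: 1.0.1.0.0 : false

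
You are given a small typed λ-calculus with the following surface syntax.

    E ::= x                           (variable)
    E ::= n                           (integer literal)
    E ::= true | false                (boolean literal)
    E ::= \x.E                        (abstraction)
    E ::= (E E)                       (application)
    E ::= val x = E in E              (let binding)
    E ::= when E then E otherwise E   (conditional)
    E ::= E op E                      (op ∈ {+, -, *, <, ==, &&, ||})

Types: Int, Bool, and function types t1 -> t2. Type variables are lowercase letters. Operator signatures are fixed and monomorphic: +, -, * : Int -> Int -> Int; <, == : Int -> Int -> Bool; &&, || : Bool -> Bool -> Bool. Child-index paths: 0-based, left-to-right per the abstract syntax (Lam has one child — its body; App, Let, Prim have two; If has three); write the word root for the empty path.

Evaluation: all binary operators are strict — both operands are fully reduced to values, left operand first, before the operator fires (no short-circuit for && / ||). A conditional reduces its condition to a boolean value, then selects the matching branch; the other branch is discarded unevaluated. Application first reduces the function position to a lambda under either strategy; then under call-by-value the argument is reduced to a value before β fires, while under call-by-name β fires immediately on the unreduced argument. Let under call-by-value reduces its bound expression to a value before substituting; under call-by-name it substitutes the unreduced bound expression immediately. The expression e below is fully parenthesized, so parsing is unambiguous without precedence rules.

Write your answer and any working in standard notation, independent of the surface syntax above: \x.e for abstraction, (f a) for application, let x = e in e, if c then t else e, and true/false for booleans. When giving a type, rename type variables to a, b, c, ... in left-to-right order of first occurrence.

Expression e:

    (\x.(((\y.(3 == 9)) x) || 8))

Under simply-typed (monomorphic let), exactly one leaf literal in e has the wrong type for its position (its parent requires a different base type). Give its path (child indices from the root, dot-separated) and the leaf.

Working:
  unify Int ~ Int
  unify Int ~ Int
\y._ : b -> Bool
x : a
  unify b -> Bool ~ a -> c
  unify b ~ a
  unify Bool ~ c
_ _ : Bool
  unify Bool ~ Bool
  unify Int ~ Bool
  FAIL: mismatch Int ~ Bool

Answer: 0.1 : 8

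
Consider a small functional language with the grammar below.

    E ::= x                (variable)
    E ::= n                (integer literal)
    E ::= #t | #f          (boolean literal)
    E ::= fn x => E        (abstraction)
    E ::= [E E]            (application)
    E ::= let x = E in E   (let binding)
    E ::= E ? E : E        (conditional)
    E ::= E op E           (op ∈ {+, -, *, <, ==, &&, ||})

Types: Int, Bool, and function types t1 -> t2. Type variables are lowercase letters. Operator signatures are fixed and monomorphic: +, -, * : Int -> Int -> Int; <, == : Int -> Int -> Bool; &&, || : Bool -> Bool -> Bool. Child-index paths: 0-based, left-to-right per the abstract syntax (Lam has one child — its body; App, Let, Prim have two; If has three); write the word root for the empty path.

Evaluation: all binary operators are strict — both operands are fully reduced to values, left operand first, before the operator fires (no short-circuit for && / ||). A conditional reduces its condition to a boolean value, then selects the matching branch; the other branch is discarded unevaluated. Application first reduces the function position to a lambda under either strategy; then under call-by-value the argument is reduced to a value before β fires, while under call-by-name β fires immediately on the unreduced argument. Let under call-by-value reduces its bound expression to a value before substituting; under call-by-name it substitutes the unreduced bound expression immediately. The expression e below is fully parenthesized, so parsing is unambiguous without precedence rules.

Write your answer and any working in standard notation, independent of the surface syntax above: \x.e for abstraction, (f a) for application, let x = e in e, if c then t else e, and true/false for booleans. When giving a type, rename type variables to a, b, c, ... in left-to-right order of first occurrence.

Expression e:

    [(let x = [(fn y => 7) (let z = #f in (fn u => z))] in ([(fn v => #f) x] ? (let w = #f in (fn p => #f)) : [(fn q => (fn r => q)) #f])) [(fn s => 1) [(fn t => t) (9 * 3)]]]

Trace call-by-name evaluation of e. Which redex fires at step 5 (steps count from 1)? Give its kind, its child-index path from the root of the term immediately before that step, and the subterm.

Answer: beta at root : ((\r.false) ((\s.1) ((\t.t) (9 * 3))))

Derivation:
step 0: ((let x = ((\y.7) (let z = false in (\u.z))) in (if ((\v.false) x) then (let w = false in (\p.false)) else ((\q.(\r.q)) false))) ((\s.1) ((\t.t) (9 * 3))))
step 1: [let@0] ((if ((\v.false) ((\y.7) (let z = false in (\u.z)))) then (let w = false in (\p.false)) else ((\q.(\r.q)) false)) ((\s.1) ((\t.t) (9 * 3))))
step 2: [beta@0.0] ((if false then (let w = false in (\p.false)) else ((\q.(\r.q)) false)) ((\s.1) ((\t.t) (9 * 3))))
step 3: [if@0] (((\q.(\r.q)) false) ((\s.1) ((\t.t) (9 * 3))))
step 4: [beta@0] ((\r.false) ((\s.1) ((\t.t) (9 * 3))))
step 5: [beta@root] false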